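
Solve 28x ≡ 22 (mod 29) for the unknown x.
x ≡ 7 (mod 29)

gcd(28, 29) = 1, which divides 22, so solutions exist.
Find 28^(-1) mod 29 by the extended Euclidean algorithm:
29 = 1 × 28 + 1  ⟹  1 = (1)·29 + (-1)·28
So (-1)·28 ≡ 1 (mod 29), i.e. 28^(-1) ≡ -1 ≡ 28 (mod 29).
x ≡ 28 × 22 = 616 ≡ 7 (mod 29).
Check: 28 × 7 = 196 ≡ 22 (mod 29).
Unique solution: x ≡ 7 (mod 29)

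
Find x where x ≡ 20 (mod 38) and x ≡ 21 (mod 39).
1464

Using Chinese Remainder Theorem:
M = 38 × 39 = 1482
M1 = 39, M2 = 38
y1 = 39^(-1) mod 38 = 1
y2 = 38^(-1) mod 39 = 38
x = (20×39×1 + 21×38×38) mod 1482 = 1464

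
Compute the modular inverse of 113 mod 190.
37

gcd(113, 190) = 1, so the inverse exists.
Extended Euclidean algorithm on (190, 113):
190 = 1 × 113 + 77  ⟹  77 = (1)·190 + (-1)·113
113 = 1 × 77 + 36  ⟹  36 = (-1)·190 + (2)·113
77 = 2 × 36 + 5  ⟹  5 = (3)·190 + (-5)·113
36 = 7 × 5 + 1  ⟹  1 = (-22)·190 + (37)·113
So (37)·113 ≡ 1 (mod 190), i.e. 113^(-1) ≡ 37 (mod 190).
Check: 113 × 37 = 4181 ≡ 1 (mod 190)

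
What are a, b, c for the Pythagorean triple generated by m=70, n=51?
(2299, 7140, 7501)

Euclid's formula: a = m² - n², b = 2mn, c = m² + n²
m = 70, n = 51
a = 70² - 51² = 4900 - 2601 = 2299
b = 2 × 70 × 51 = 7140
c = 70² + 51² = 4900 + 2601 = 7501
Verification: 2299² + 7140² = 5285401 + 50979600 = 56265001 = 7501² ✓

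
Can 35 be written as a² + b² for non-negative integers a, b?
Not possible

Factorization: 35 = 5 × 7
By Fermat: n is sum of two squares iff every prime p ≡ 3 (mod 4) appears to even power.
Prime(s) ≡ 3 (mod 4) with odd exponent: [(7, 1)]
Therefore 35 cannot be expressed as a² + b².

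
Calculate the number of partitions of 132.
6620830889

p(n) counts ways to write n as a sum of positive integers (order ignored).
Euler's pentagonal recurrence: p(k) = p(k-1) + p(k-2) - p(k-5) - p(k-7) + p(k-12) + p(k-15) - ... (offsets j(3j∓1)/2, signs ++--, p(0)=1, p(<0)=0).
DP table for k = 0..131: p(0)=1, p(1)=1, p(2)=2, p(3)=3, p(4)=5, p(5)=7, p(6)=11, p(7)=15, p(8)=22, p(9)=30, p(10)=42, p(11)=56, p(12)=77, p(13)=101, p(14)=135, p(15)=176, p(16)=231, p(17)=297, p(18)=385, p(19)=490, p(20)=627, p(21)=792, p(22)=1002, p(23)=1255, p(24)=1575, p(25)=1958, p(26)=2436, p(27)=3010, p(28)=3718, p(29)=4565, p(30)=5604, p(31)=6842, p(32)=8349, p(33)=10143, p(34)=12310, p(35)=14883, p(36)=17977, p(37)=21637, p(38)=26015, p(39)=31185, p(40)=37338, p(41)=44583, p(42)=53174, p(43)=63261, p(44)=75175, p(45)=89134, p(46)=105558, p(47)=124754, p(48)=147273, p(49)=173525, p(50)=204226, p(51)=239943, p(52)=281589, p(53)=329931, p(54)=386155, p(55)=451276, p(56)=526823, p(57)=614154, p(58)=715220, p(59)=831820, p(60)=966467, p(61)=1121505, p(62)=1300156, p(63)=1505499, p(64)=1741630, p(65)=2012558, p(66)=2323520, p(67)=2679689, p(68)=3087735, p(69)=3554345, p(70)=4087968, p(71)=4697205, p(72)=5392783, p(73)=6185689, p(74)=7089500, p(75)=8118264, p(76)=9289091, p(77)=10619863, p(78)=12132164, p(79)=13848650, p(80)=15796476, p(81)=18004327, p(82)=20506255, p(83)=23338469, p(84)=26543660, p(85)=30167357, p(86)=34262962, p(87)=38887673, p(88)=44108109, p(89)=49995925, p(90)=56634173, p(91)=64112359, p(92)=72533807, p(93)=82010177, p(94)=92669720, p(95)=104651419, p(96)=118114304, p(97)=133230930, p(98)=150198136, p(99)=169229875, p(100)=190569292, p(101)=214481126, p(102)=241265379, p(103)=271248950, p(104)=304801365, p(105)=342325709, p(106)=384276336, p(107)=431149389, p(108)=483502844, p(109)=541946240, p(110)=607163746, p(111)=679903203, p(112)=761002156, p(113)=851376628, p(114)=952050665, p(115)=1064144451, p(116)=1188908248, p(117)=1327710076, p(118)=1482074143, p(119)=1653668665, p(120)=1844349560, p(121)=2056148051, p(122)=2291320912, p(123)=2552338241, p(124)=2841940500, p(125)=3163127352, p(126)=3519222692, p(127)=3913864295, p(128)=4351078600, p(129)=4835271870, p(130)=5371315400, p(131)=5964539504.
Final step: p(132) = p(131) + p(130) - p(127) - p(125) + p(120) + p(117) - p(110) - p(106) + p(97) + p(92) - p(81) - p(75) + p(62) + p(55) - p(40) - p(32) + p(15) + p(6)
= 5964539504 + 5371315400 - 3913864295 - 3163127352 + 1844349560 + 1327710076 - 607163746 - 384276336 + 133230930 + 72533807 - 18004327 - 8118264 + 1300156 + 451276 - 37338 - 8349 + 176 + 11
= 6620830889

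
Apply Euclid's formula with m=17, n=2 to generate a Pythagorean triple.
(285, 68, 293)

Euclid's formula: a = m² - n², b = 2mn, c = m² + n²
m = 17, n = 2
a = 17² - 2² = 289 - 4 = 285
b = 2 × 17 × 2 = 68
c = 17² + 2² = 289 + 4 = 293
Verification: 285² + 68² = 81225 + 4624 = 85849 = 293² ✓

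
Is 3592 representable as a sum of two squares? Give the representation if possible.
26² + 54² (a=26, b=54)

Factorization: 3592 = 2^3 × 449
By Fermat: n is sum of two squares iff every prime p ≡ 3 (mod 4) appears to even power.
All primes ≡ 3 (mod 4) appear to even power.
Search a = 0, 1, 2, … for 3592 - a² a perfect square: first hit at a = 26: 3592 - 676 = 2916 = 54².
3592 = 26² + 54² = 676 + 2916 ✓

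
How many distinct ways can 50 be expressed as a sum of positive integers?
204226

p(n) counts ways to write n as a sum of positive integers (order ignored).
Euler's pentagonal recurrence: p(k) = p(k-1) + p(k-2) - p(k-5) - p(k-7) + p(k-12) + p(k-15) - ... (offsets j(3j∓1)/2, signs ++--, p(0)=1, p(<0)=0).
DP table for k = 0..49: p(0)=1, p(1)=1, p(2)=2, p(3)=3, p(4)=5, p(5)=7, p(6)=11, p(7)=15, p(8)=22, p(9)=30, p(10)=42, p(11)=56, p(12)=77, p(13)=101, p(14)=135, p(15)=176, p(16)=231, p(17)=297, p(18)=385, p(19)=490, p(20)=627, p(21)=792, p(22)=1002, p(23)=1255, p(24)=1575, p(25)=1958, p(26)=2436, p(27)=3010, p(28)=3718, p(29)=4565, p(30)=5604, p(31)=6842, p(32)=8349, p(33)=10143, p(34)=12310, p(35)=14883, p(36)=17977, p(37)=21637, p(38)=26015, p(39)=31185, p(40)=37338, p(41)=44583, p(42)=53174, p(43)=63261, p(44)=75175, p(45)=89134, p(46)=105558, p(47)=124754, p(48)=147273, p(49)=173525.
Final step: p(50) = p(49) + p(48) - p(45) - p(43) + p(38) + p(35) - p(28) - p(24) + p(15) + p(10)
= 173525 + 147273 - 89134 - 63261 + 26015 + 14883 - 3718 - 1575 + 176 + 42
= 204226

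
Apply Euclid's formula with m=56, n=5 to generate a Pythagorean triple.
(3111, 560, 3161)

Euclid's formula: a = m² - n², b = 2mn, c = m² + n²
m = 56, n = 5
a = 56² - 5² = 3136 - 25 = 3111
b = 2 × 56 × 5 = 560
c = 56² + 5² = 3136 + 25 = 3161
Verification: 3111² + 560² = 9678321 + 313600 = 9991921 = 3161² ✓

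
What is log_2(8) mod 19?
3

Baby-step giant-step with step n = ⌈√19⌉ = 5.
Baby steps 2^j mod 19 (j:value) for j=0..4: 0:1, 1:2, 2:4, 3:8, 4:16.
h = 8 is already in the table at j=3, so x = 3.
Check: 2^3 ≡ 8 (mod 19).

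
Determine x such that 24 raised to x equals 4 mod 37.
10

Baby-step giant-step with step n = ⌈√37⌉ = 7.
Baby steps 24^j mod 37 (j:value) for j=0..6: 0:1, 1:24, 2:21, 3:23, 4:34, 5:2, 6:11.
Giant-step multiplier: 24^(-7) ≡ 24^(36-7) = 24^29 ≡ 15 (mod 37).
Giant steps γ_i = 4·15^i mod 37: γ_0=4, γ_1=23 (in table at j=3).
x = i·n + j = 1·7 + 3 = 10.
Check: 24^10 ≡ 4 (mod 37).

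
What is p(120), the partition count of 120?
1844349560

p(n) counts ways to write n as a sum of positive integers (order ignored).
Euler's pentagonal recurrence: p(k) = p(k-1) + p(k-2) - p(k-5) - p(k-7) + p(k-12) + p(k-15) - ... (offsets j(3j∓1)/2, signs ++--, p(0)=1, p(<0)=0).
DP table for k = 0..119: p(0)=1, p(1)=1, p(2)=2, p(3)=3, p(4)=5, p(5)=7, p(6)=11, p(7)=15, p(8)=22, p(9)=30, p(10)=42, p(11)=56, p(12)=77, p(13)=101, p(14)=135, p(15)=176, p(16)=231, p(17)=297, p(18)=385, p(19)=490, p(20)=627, p(21)=792, p(22)=1002, p(23)=1255, p(24)=1575, p(25)=1958, p(26)=2436, p(27)=3010, p(28)=3718, p(29)=4565, p(30)=5604, p(31)=6842, p(32)=8349, p(33)=10143, p(34)=12310, p(35)=14883, p(36)=17977, p(37)=21637, p(38)=26015, p(39)=31185, p(40)=37338, p(41)=44583, p(42)=53174, p(43)=63261, p(44)=75175, p(45)=89134, p(46)=105558, p(47)=124754, p(48)=147273, p(49)=173525, p(50)=204226, p(51)=239943, p(52)=281589, p(53)=329931, p(54)=386155, p(55)=451276, p(56)=526823, p(57)=614154, p(58)=715220, p(59)=831820, p(60)=966467, p(61)=1121505, p(62)=1300156, p(63)=1505499, p(64)=1741630, p(65)=2012558, p(66)=2323520, p(67)=2679689, p(68)=3087735, p(69)=3554345, p(70)=4087968, p(71)=4697205, p(72)=5392783, p(73)=6185689, p(74)=7089500, p(75)=8118264, p(76)=9289091, p(77)=10619863, p(78)=12132164, p(79)=13848650, p(80)=15796476, p(81)=18004327, p(82)=20506255, p(83)=23338469, p(84)=26543660, p(85)=30167357, p(86)=34262962, p(87)=38887673, p(88)=44108109, p(89)=49995925, p(90)=56634173, p(91)=64112359, p(92)=72533807, p(93)=82010177, p(94)=92669720, p(95)=104651419, p(96)=118114304, p(97)=133230930, p(98)=150198136, p(99)=169229875, p(100)=190569292, p(101)=214481126, p(102)=241265379, p(103)=271248950, p(104)=304801365, p(105)=342325709, p(106)=384276336, p(107)=431149389, p(108)=483502844, p(109)=541946240, p(110)=607163746, p(111)=679903203, p(112)=761002156, p(113)=851376628, p(114)=952050665, p(115)=1064144451, p(116)=1188908248, p(117)=1327710076, p(118)=1482074143, p(119)=1653668665.
Final step: p(120) = p(119) + p(118) - p(115) - p(113) + p(108) + p(105) - p(98) - p(94) + p(85) + p(80) - p(69) - p(63) + p(50) + p(43) - p(28) - p(20) + p(3)
= 1653668665 + 1482074143 - 1064144451 - 851376628 + 483502844 + 342325709 - 150198136 - 92669720 + 30167357 + 15796476 - 3554345 - 1505499 + 204226 + 63261 - 3718 - 627 + 3
= 1844349560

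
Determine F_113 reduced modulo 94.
93

Matrix identity: Q^n = [[F_(n+1), F_n], [F_n, F_(n-1)]] with Q = [[1,1],[1,0]].
n = 113 = 1110001₂. Square-and-multiply, entries mod 94:
Q^1 = [[1,1],[1,0]]
Q^3 = (Q^1)²·Q = [[3,2],[2,1]]
Q^7 = (Q^3)²·Q = [[21,13],[13,8]]
Q^14 = (Q^7)² = [[46,1],[1,45]]
Q^28 = (Q^14)² = [[49,91],[91,52]]
Q^56 = (Q^28)² = [[60,73],[73,81]]
Q^113 = (Q^56)²·Q = [[46,93],[93,47]]
F_113 mod 94 = Q^113[0][1] = 93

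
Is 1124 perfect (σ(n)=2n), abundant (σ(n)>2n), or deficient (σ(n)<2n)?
deficient

Proper divisors of 1124: sum = 1 + 2 + 4 + 281 + 562 = 850
Since 850 < 1124, 1124 is deficient.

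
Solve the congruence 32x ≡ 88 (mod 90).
x ≡ 14 (mod 45)

gcd(32, 90) = 2, which divides 88, so solutions exist.
Divide through by 2: 16x ≡ 44 (mod 45).
Find 16^(-1) mod 45 by the extended Euclidean algorithm:
45 = 2 × 16 + 13  ⟹  13 = (1)·45 + (-2)·16
16 = 1 × 13 + 3  ⟹  3 = (-1)·45 + (3)·16
13 = 4 × 3 + 1  ⟹  1 = (5)·45 + (-14)·16
So (-14)·16 ≡ 1 (mod 45), i.e. 16^(-1) ≡ -14 ≡ 31 (mod 45).
x ≡ 31 × 44 = 1364 ≡ 14 (mod 45).
Check: 32 × 14 = 448 ≡ 88 (mod 90).
x ≡ 14 (mod 45), giving 2 solutions mod 90.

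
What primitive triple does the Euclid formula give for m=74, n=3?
(5467, 444, 5485)

Euclid's formula: a = m² - n², b = 2mn, c = m² + n²
m = 74, n = 3
a = 74² - 3² = 5476 - 9 = 5467
b = 2 × 74 × 3 = 444
c = 74² + 3² = 5476 + 9 = 5485
Verification: 5467² + 444² = 29888089 + 197136 = 30085225 = 5485² ✓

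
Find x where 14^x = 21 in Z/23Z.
9

Baby-step giant-step with step n = ⌈√23⌉ = 5.
Baby steps 14^j mod 23 (j:value) for j=0..4: 0:1, 1:14, 2:12, 3:7, 4:6.
Giant-step multiplier: 14^(-5) ≡ 14^(22-5) = 14^17 ≡ 20 (mod 23).
Giant steps γ_i = 21·20^i mod 23: γ_0=21, γ_1=6 (in table at j=4).
x = i·n + j = 1·5 + 4 = 9.
Check: 14^9 ≡ 21 (mod 23).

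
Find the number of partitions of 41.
44583

p(n) counts ways to write n as a sum of positive integers (order ignored).
Euler's pentagonal recurrence: p(k) = p(k-1) + p(k-2) - p(k-5) - p(k-7) + p(k-12) + p(k-15) - ... (offsets j(3j∓1)/2, signs ++--, p(0)=1, p(<0)=0).
DP table for k = 0..40: p(0)=1, p(1)=1, p(2)=2, p(3)=3, p(4)=5, p(5)=7, p(6)=11, p(7)=15, p(8)=22, p(9)=30, p(10)=42, p(11)=56, p(12)=77, p(13)=101, p(14)=135, p(15)=176, p(16)=231, p(17)=297, p(18)=385, p(19)=490, p(20)=627, p(21)=792, p(22)=1002, p(23)=1255, p(24)=1575, p(25)=1958, p(26)=2436, p(27)=3010, p(28)=3718, p(29)=4565, p(30)=5604, p(31)=6842, p(32)=8349, p(33)=10143, p(34)=12310, p(35)=14883, p(36)=17977, p(37)=21637, p(38)=26015, p(39)=31185, p(40)=37338.
Final step: p(41) = p(40) + p(39) - p(36) - p(34) + p(29) + p(26) - p(19) - p(15) + p(6) + p(1)
= 37338 + 31185 - 17977 - 12310 + 4565 + 2436 - 490 - 176 + 11 + 1
= 44583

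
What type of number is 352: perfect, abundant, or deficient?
abundant

Proper divisors of 352: sum = 1 + 2 + 4 + 8 + 11 + 16 + 22 + 32 + 44 + 88 + 176 = 404
Since 404 > 352, 352 is abundant.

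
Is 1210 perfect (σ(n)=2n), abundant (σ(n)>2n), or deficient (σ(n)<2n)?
deficient

Proper divisors of 1210: sum = 1 + 2 + 5 + 10 + 11 + 22 + 55 + 110 + 121 + 242 + 605 = 1184
Since 1184 < 1210, 1210 is deficient.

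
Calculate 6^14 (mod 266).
176

Repeated squaring. Binary of 14 = 1110.
6^1 ≡ 6 (mod 266); 6^2 ≡ 36 (mod 266); 6^4 ≡ 232 (mod 266); 6^8 ≡ 92 (mod 266)
6^14 = 6^2 × 6^4 × 6^8 ≡ 176 (mod 266)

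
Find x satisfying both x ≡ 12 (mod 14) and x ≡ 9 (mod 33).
306

Using Chinese Remainder Theorem:
M = 14 × 33 = 462
M1 = 33, M2 = 14
y1 = 33^(-1) mod 14 = 3
y2 = 14^(-1) mod 33 = 26
x = (12×33×3 + 9×14×26) mod 462 = 306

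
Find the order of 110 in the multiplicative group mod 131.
130

131 is prime, so ord(110) divides φ(131) = 130.
Divisors of 130: 1, 2, 5, 10, 13, 26, 65, 130.
Repeated squaring: 110^1 ≡ 110, 110^2 ≡ 48, 110^4 ≡ 77, 110^8 ≡ 34, 110^16 ≡ 108, 110^32 ≡ 5, 110^64 ≡ 25, 110^128 ≡ 101 (mod 131).
Test 110^d mod 131 for each divisor d in increasing order:
110^1 ≡ 110
110^2 ≡ 48
110^5 = 110^4·110^1 ≡ 86
110^10 = 110^8·110^2 ≡ 60
110^13 = 110^8·110^4·110^1 ≡ 42
110^26 = 110^16·110^8·110^2 ≡ 61
110^65 = 110^64·110^1 ≡ 130
110^130 = 110^128·110^2 ≡ 1  ← first divisor giving 1
The order is 130.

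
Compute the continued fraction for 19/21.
[0; 1, 9, 2]

Euclidean algorithm steps:
19 = 0 × 21 + 19
21 = 1 × 19 + 2
19 = 9 × 2 + 1
2 = 2 × 1 + 0
Continued fraction: [0; 1, 9, 2]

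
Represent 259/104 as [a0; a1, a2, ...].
[2; 2, 25, 2]

Euclidean algorithm steps:
259 = 2 × 104 + 51
104 = 2 × 51 + 2
51 = 25 × 2 + 1
2 = 2 × 1 + 0
Continued fraction: [2; 2, 25, 2]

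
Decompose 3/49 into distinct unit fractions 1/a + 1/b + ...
1/17 + 1/417 + 1/347361

Greedy algorithm:
3/49: ceiling(49/3) = 17, use 1/17
2/833: ceiling(833/2) = 417, use 1/417
1/347361: ceiling(347361/1) = 347361, use 1/347361
Result: 3/49 = 1/17 + 1/417 + 1/347361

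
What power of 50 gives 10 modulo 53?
12

Baby-step giant-step with step n = ⌈√53⌉ = 8.
Baby steps 50^j mod 53 (j:value) for j=0..7: 0:1, 1:50, 2:9, 3:26, 4:28, 5:22, 6:40, 7:39.
Giant-step multiplier: 50^(-8) ≡ 50^(52-8) = 50^44 ≡ 24 (mod 53).
Giant steps γ_i = 10·24^i mod 53: γ_0=10, γ_1=28 (in table at j=4).
x = i·n + j = 1·8 + 4 = 12.
Check: 50^12 ≡ 10 (mod 53).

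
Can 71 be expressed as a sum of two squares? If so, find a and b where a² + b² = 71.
Not possible

Factorization: 71 = 71
By Fermat: n is sum of two squares iff every prime p ≡ 3 (mod 4) appears to even power.
Prime(s) ≡ 3 (mod 4) with odd exponent: [(71, 1)]
Therefore 71 cannot be expressed as a² + b².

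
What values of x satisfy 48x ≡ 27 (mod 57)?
x ≡ 16 (mod 19)

gcd(48, 57) = 3, which divides 27, so solutions exist.
Divide through by 3: 16x ≡ 9 (mod 19).
Find 16^(-1) mod 19 by the extended Euclidean algorithm:
19 = 1 × 16 + 3  ⟹  3 = (1)·19 + (-1)·16
16 = 5 × 3 + 1  ⟹  1 = (-5)·19 + (6)·16
So (6)·16 ≡ 1 (mod 19), i.e. 16^(-1) ≡ 6 (mod 19).
x ≡ 6 × 9 = 54 ≡ 16 (mod 19).
Check: 48 × 16 = 768 ≡ 27 (mod 57).
x ≡ 16 (mod 19), giving 3 solutions mod 57.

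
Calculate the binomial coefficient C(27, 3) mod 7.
6

Using Lucas' theorem:
Write n=27 and k=3 in base 7:
n in base 7: [3, 6]
k in base 7: [0, 3]
C(27,3) mod 7 = ∏ C(n_i, k_i) mod 7
Digit binomials (mod 7): C(3,0) = 1; C(6,3) = 20 ≡ 6
Product: 1 × 6 = 6 ≡ 6 (mod 7)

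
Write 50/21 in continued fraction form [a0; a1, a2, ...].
[2; 2, 1, 1, 1, 2]

Euclidean algorithm steps:
50 = 2 × 21 + 8
21 = 2 × 8 + 5
8 = 1 × 5 + 3
5 = 1 × 3 + 2
3 = 1 × 2 + 1
2 = 2 × 1 + 0
Continued fraction: [2; 2, 1, 1, 1, 2]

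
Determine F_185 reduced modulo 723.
295

Matrix identity: Q^n = [[F_(n+1), F_n], [F_n, F_(n-1)]] with Q = [[1,1],[1,0]].
n = 185 = 10111001₂. Square-and-multiply, entries mod 723:
Q^1 = [[1,1],[1,0]]
Q^2 = (Q^1)² = [[2,1],[1,1]]
Q^5 = (Q^2)²·Q = [[8,5],[5,3]]
Q^11 = (Q^5)²·Q = [[144,89],[89,55]]
Q^23 = (Q^11)²·Q = [[96,460],[460,359]]
Q^46 = (Q^23)² = [[301,353],[353,671]]
Q^92 = (Q^46)² = [[479,414],[414,65]]
Q^185 = (Q^92)²·Q = [[658,295],[295,363]]
F_185 mod 723 = Q^185[0][1] = 295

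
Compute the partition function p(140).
15065878135

p(n) counts ways to write n as a sum of positive integers (order ignored).
Euler's pentagonal recurrence: p(k) = p(k-1) + p(k-2) - p(k-5) - p(k-7) + p(k-12) + p(k-15) - ... (offsets j(3j∓1)/2, signs ++--, p(0)=1, p(<0)=0).
DP table for k = 0..139: p(0)=1, p(1)=1, p(2)=2, p(3)=3, p(4)=5, p(5)=7, p(6)=11, p(7)=15, p(8)=22, p(9)=30, p(10)=42, p(11)=56, p(12)=77, p(13)=101, p(14)=135, p(15)=176, p(16)=231, p(17)=297, p(18)=385, p(19)=490, p(20)=627, p(21)=792, p(22)=1002, p(23)=1255, p(24)=1575, p(25)=1958, p(26)=2436, p(27)=3010, p(28)=3718, p(29)=4565, p(30)=5604, p(31)=6842, p(32)=8349, p(33)=10143, p(34)=12310, p(35)=14883, p(36)=17977, p(37)=21637, p(38)=26015, p(39)=31185, p(40)=37338, p(41)=44583, p(42)=53174, p(43)=63261, p(44)=75175, p(45)=89134, p(46)=105558, p(47)=124754, p(48)=147273, p(49)=173525, p(50)=204226, p(51)=239943, p(52)=281589, p(53)=329931, p(54)=386155, p(55)=451276, p(56)=526823, p(57)=614154, p(58)=715220, p(59)=831820, p(60)=966467, p(61)=1121505, p(62)=1300156, p(63)=1505499, p(64)=1741630, p(65)=2012558, p(66)=2323520, p(67)=2679689, p(68)=3087735, p(69)=3554345, p(70)=4087968, p(71)=4697205, p(72)=5392783, p(73)=6185689, p(74)=7089500, p(75)=8118264, p(76)=9289091, p(77)=10619863, p(78)=12132164, p(79)=13848650, p(80)=15796476, p(81)=18004327, p(82)=20506255, p(83)=23338469, p(84)=26543660, p(85)=30167357, p(86)=34262962, p(87)=38887673, p(88)=44108109, p(89)=49995925, p(90)=56634173, p(91)=64112359, p(92)=72533807, p(93)=82010177, p(94)=92669720, p(95)=104651419, p(96)=118114304, p(97)=133230930, p(98)=150198136, p(99)=169229875, p(100)=190569292, p(101)=214481126, p(102)=241265379, p(103)=271248950, p(104)=304801365, p(105)=342325709, p(106)=384276336, p(107)=431149389, p(108)=483502844, p(109)=541946240, p(110)=607163746, p(111)=679903203, p(112)=761002156, p(113)=851376628, p(114)=952050665, p(115)=1064144451, p(116)=1188908248, p(117)=1327710076, p(118)=1482074143, p(119)=1653668665, p(120)=1844349560, p(121)=2056148051, p(122)=2291320912, p(123)=2552338241, p(124)=2841940500, p(125)=3163127352, p(126)=3519222692, p(127)=3913864295, p(128)=4351078600, p(129)=4835271870, p(130)=5371315400, p(131)=5964539504, p(132)=6620830889, p(133)=7346629512, p(134)=8149040695, p(135)=9035836076, p(136)=10015581680, p(137)=11097645016, p(138)=12292341831, p(139)=13610949895.
Final step: p(140) = p(139) + p(138) - p(135) - p(133) + p(128) + p(125) - p(118) - p(114) + p(105) + p(100) - p(89) - p(83) + p(70) + p(63) - p(48) - p(40) + p(23) + p(14)
= 13610949895 + 12292341831 - 9035836076 - 7346629512 + 4351078600 + 3163127352 - 1482074143 - 952050665 + 342325709 + 190569292 - 49995925 - 23338469 + 4087968 + 1505499 - 147273 - 37338 + 1255 + 135
= 15065878135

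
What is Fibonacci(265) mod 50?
15

Matrix identity: Q^n = [[F_(n+1), F_n], [F_n, F_(n-1)]] with Q = [[1,1],[1,0]].
n = 265 = 100001001₂. Square-and-multiply, entries mod 50:
Q^1 = [[1,1],[1,0]]
Q^2 = (Q^1)² = [[2,1],[1,1]]
Q^4 = (Q^2)² = [[5,3],[3,2]]
Q^8 = (Q^4)² = [[34,21],[21,13]]
Q^16 = (Q^8)² = [[47,37],[37,10]]
Q^33 = (Q^16)²·Q = [[37,28],[28,9]]
Q^66 = (Q^33)² = [[3,38],[38,15]]
Q^132 = (Q^66)² = [[3,34],[34,19]]
Q^265 = (Q^132)²·Q = [[13,15],[15,48]]
F_265 mod 50 = Q^265[0][1] = 15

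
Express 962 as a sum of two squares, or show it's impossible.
1² + 31² (a=1, b=31)

Factorization: 962 = 2 × 13 × 37
By Fermat: n is sum of two squares iff every prime p ≡ 3 (mod 4) appears to even power.
All primes ≡ 3 (mod 4) appear to even power.
Search a = 0, 1, 2, … for 962 - a² a perfect square: first hit at a = 1: 962 - 1 = 961 = 31².
962 = 1² + 31² = 1 + 961 ✓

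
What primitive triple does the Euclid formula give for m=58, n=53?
(555, 6148, 6173)

Euclid's formula: a = m² - n², b = 2mn, c = m² + n²
m = 58, n = 53
a = 58² - 53² = 3364 - 2809 = 555
b = 2 × 58 × 53 = 6148
c = 58² + 53² = 3364 + 2809 = 6173
Verification: 555² + 6148² = 308025 + 37797904 = 38105929 = 6173² ✓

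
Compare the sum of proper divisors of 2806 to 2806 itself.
deficient

Proper divisors of 2806: sum = 1 + 2 + 23 + 46 + 61 + 122 + 1403 = 1658
Since 1658 < 2806, 2806 is deficient.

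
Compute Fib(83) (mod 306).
89

Matrix identity: Q^n = [[F_(n+1), F_n], [F_n, F_(n-1)]] with Q = [[1,1],[1,0]].
n = 83 = 1010011₂. Square-and-multiply, entries mod 306:
Q^1 = [[1,1],[1,0]]
Q^2 = (Q^1)² = [[2,1],[1,1]]
Q^5 = (Q^2)²·Q = [[8,5],[5,3]]
Q^10 = (Q^5)² = [[89,55],[55,34]]
Q^20 = (Q^10)² = [[236,33],[33,203]]
Q^41 = (Q^20)²·Q = [[280,175],[175,105]]
Q^83 = (Q^41)²·Q = [[144,89],[89,55]]
F_83 mod 306 = Q^83[0][1] = 89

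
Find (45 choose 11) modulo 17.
1

Using Lucas' theorem:
Write n=45 and k=11 in base 17:
n in base 17: [2, 11]
k in base 17: [0, 11]
C(45,11) mod 17 = ∏ C(n_i, k_i) mod 17
Digit binomials (mod 17): C(2,0) = 1; C(11,11) = 1
Product: 1 × 1 = 1 ≡ 1 (mod 17)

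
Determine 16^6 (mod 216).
64

Repeated squaring. Binary of 6 = 110.
16^1 ≡ 16 (mod 216); 16^2 ≡ 40 (mod 216); 16^4 ≡ 88 (mod 216)
16^6 = 16^2 × 16^4 ≡ 64 (mod 216)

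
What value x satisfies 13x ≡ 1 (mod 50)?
27

gcd(13, 50) = 1, so the inverse exists.
Extended Euclidean algorithm on (50, 13):
50 = 3 × 13 + 11  ⟹  11 = (1)·50 + (-3)·13
13 = 1 × 11 + 2  ⟹  2 = (-1)·50 + (4)·13
11 = 5 × 2 + 1  ⟹  1 = (6)·50 + (-23)·13
So (-23)·13 ≡ 1 (mod 50), i.e. 13^(-1) ≡ -23 ≡ 27 (mod 50).
Check: 13 × 27 = 351 ≡ 1 (mod 50)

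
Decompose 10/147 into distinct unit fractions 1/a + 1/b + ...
1/15 + 1/735

Greedy algorithm:
10/147: ceiling(147/10) = 15, use 1/15
1/735: ceiling(735/1) = 735, use 1/735
Result: 10/147 = 1/15 + 1/735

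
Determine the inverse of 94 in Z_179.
40

gcd(94, 179) = 1, so the inverse exists.
Extended Euclidean algorithm on (179, 94):
179 = 1 × 94 + 85  ⟹  85 = (1)·179 + (-1)·94
94 = 1 × 85 + 9  ⟹  9 = (-1)·179 + (2)·94
85 = 9 × 9 + 4  ⟹  4 = (10)·179 + (-19)·94
9 = 2 × 4 + 1  ⟹  1 = (-21)·179 + (40)·94
So (40)·94 ≡ 1 (mod 179), i.e. 94^(-1) ≡ 40 (mod 179).
Check: 94 × 40 = 3760 ≡ 1 (mod 179)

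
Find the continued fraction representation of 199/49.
[4; 16, 3]

Euclidean algorithm steps:
199 = 4 × 49 + 3
49 = 16 × 3 + 1
3 = 3 × 1 + 0
Continued fraction: [4; 16, 3]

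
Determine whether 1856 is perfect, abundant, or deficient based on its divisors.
abundant

Proper divisors of 1856: sum = 1 + 2 + 4 + 8 + 16 + 29 + 32 + 58 + 64 + 116 + 232 + 464 + 928 = 1954
Since 1954 > 1856, 1856 is abundant.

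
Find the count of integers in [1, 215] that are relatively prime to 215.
168

215 = 5 × 43
φ(n) = n × ∏(1 - 1/p) for each prime p dividing n
φ(215) = 215 × (1 - 1/5) × (1 - 1/43) = 168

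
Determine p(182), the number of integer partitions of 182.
819876908323

p(n) counts ways to write n as a sum of positive integers (order ignored).
Euler's pentagonal recurrence: p(k) = p(k-1) + p(k-2) - p(k-5) - p(k-7) + p(k-12) + p(k-15) - ... (offsets j(3j∓1)/2, signs ++--, p(0)=1, p(<0)=0).
DP table for k = 0..181: p(0)=1, p(1)=1, p(2)=2, p(3)=3, p(4)=5, p(5)=7, p(6)=11, p(7)=15, p(8)=22, p(9)=30, p(10)=42, p(11)=56, p(12)=77, p(13)=101, p(14)=135, p(15)=176, p(16)=231, p(17)=297, p(18)=385, p(19)=490, p(20)=627, p(21)=792, p(22)=1002, p(23)=1255, p(24)=1575, p(25)=1958, p(26)=2436, p(27)=3010, p(28)=3718, p(29)=4565, p(30)=5604, p(31)=6842, p(32)=8349, p(33)=10143, p(34)=12310, p(35)=14883, p(36)=17977, p(37)=21637, p(38)=26015, p(39)=31185, p(40)=37338, p(41)=44583, p(42)=53174, p(43)=63261, p(44)=75175, p(45)=89134, p(46)=105558, p(47)=124754, p(48)=147273, p(49)=173525, p(50)=204226, p(51)=239943, p(52)=281589, p(53)=329931, p(54)=386155, p(55)=451276, p(56)=526823, p(57)=614154, p(58)=715220, p(59)=831820, p(60)=966467, p(61)=1121505, p(62)=1300156, p(63)=1505499, p(64)=1741630, p(65)=2012558, p(66)=2323520, p(67)=2679689, p(68)=3087735, p(69)=3554345, p(70)=4087968, p(71)=4697205, p(72)=5392783, p(73)=6185689, p(74)=7089500, p(75)=8118264, p(76)=9289091, p(77)=10619863, p(78)=12132164, p(79)=13848650, p(80)=15796476, p(81)=18004327, p(82)=20506255, p(83)=23338469, p(84)=26543660, p(85)=30167357, p(86)=34262962, p(87)=38887673, p(88)=44108109, p(89)=49995925, p(90)=56634173, p(91)=64112359, p(92)=72533807, p(93)=82010177, p(94)=92669720, p(95)=104651419, p(96)=118114304, p(97)=133230930, p(98)=150198136, p(99)=169229875, p(100)=190569292, p(101)=214481126, p(102)=241265379, p(103)=271248950, p(104)=304801365, p(105)=342325709, p(106)=384276336, p(107)=431149389, p(108)=483502844, p(109)=541946240, p(110)=607163746, p(111)=679903203, p(112)=761002156, p(113)=851376628, p(114)=952050665, p(115)=1064144451, p(116)=1188908248, p(117)=1327710076, p(118)=1482074143, p(119)=1653668665, p(120)=1844349560, p(121)=2056148051, p(122)=2291320912, p(123)=2552338241, p(124)=2841940500, p(125)=3163127352, p(126)=3519222692, p(127)=3913864295, p(128)=4351078600, p(129)=4835271870, p(130)=5371315400, p(131)=5964539504, p(132)=6620830889, p(133)=7346629512, p(134)=8149040695, p(135)=9035836076, p(136)=10015581680, p(137)=11097645016, p(138)=12292341831, p(139)=13610949895, p(140)=15065878135, p(141)=16670689208, p(142)=18440293320, p(143)=20390982757, p(144)=22540654445, p(145)=24908858009, p(146)=27517052599, p(147)=30388671978, p(148)=33549419497, p(149)=37027355200, p(150)=40853235313, p(151)=45060624582, p(152)=49686288421, p(153)=54770336324, p(154)=60356673280, p(155)=66493182097, p(156)=73232243759, p(157)=80630964769, p(158)=88751778802, p(159)=97662728555, p(160)=107438159466, p(161)=118159068427, p(162)=129913904637, p(163)=142798995930, p(164)=156919475295, p(165)=172389800255, p(166)=189334822579, p(167)=207890420102, p(168)=228204732751, p(169)=250438925115, p(170)=274768617130, p(171)=301384802048, p(172)=330495499613, p(173)=362326859895, p(174)=397125074750, p(175)=435157697830, p(176)=476715857290, p(177)=522115831195, p(178)=571701605655, p(179)=625846753120, p(180)=684957390936, p(181)=749474411781.
Final step: p(182) = p(181) + p(180) - p(177) - p(175) + p(170) + p(167) - p(160) - p(156) + p(147) + p(142) - p(131) - p(125) + p(112) + p(105) - p(90) - p(82) + p(65) + p(56) - p(37) - p(27) + p(6)
= 749474411781 + 684957390936 - 522115831195 - 435157697830 + 274768617130 + 207890420102 - 107438159466 - 73232243759 + 30388671978 + 18440293320 - 5964539504 - 3163127352 + 761002156 + 342325709 - 56634173 - 20506255 + 2012558 + 526823 - 21637 - 3010 + 11
= 819876908323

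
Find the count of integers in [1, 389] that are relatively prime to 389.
388

389 = 389
φ(n) = n × ∏(1 - 1/p) for each prime p dividing n
φ(389) = 389 × (1 - 1/389) = 388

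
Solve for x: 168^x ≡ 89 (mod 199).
194

Baby-step giant-step with step n = ⌈√199⌉ = 15.
Baby steps 168^j mod 199 (j:value) for j=0..14: 0:1, 1:168, 2:165, 3:59, 4:161, 5:183, 6:98, 7:146, 8:51, 9:11, 10:57, 11:24, 12:52, 13:179, 14:23.
Giant-step multiplier: 168^(-15) ≡ 168^(198-15) = 168^183 ≡ 12 (mod 199).
Giant steps γ_i = 89·12^i mod 199: γ_0=89, γ_1=73, γ_2=80, γ_3=164, γ_4=177, γ_5=134, γ_6=16, γ_7=192, γ_8=115, γ_9=186, γ_10=43, γ_11=118, γ_12=23 (in table at j=14).
x = i·n + j = 12·15 + 14 = 194.
Check: 168^194 ≡ 89 (mod 199).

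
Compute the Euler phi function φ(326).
162

326 = 2 × 163
φ(n) = n × ∏(1 - 1/p) for each prime p dividing n
φ(326) = 326 × (1 - 1/2) × (1 - 1/163) = 162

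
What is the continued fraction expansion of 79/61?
[1; 3, 2, 1, 1, 3]

Euclidean algorithm steps:
79 = 1 × 61 + 18
61 = 3 × 18 + 7
18 = 2 × 7 + 4
7 = 1 × 4 + 3
4 = 1 × 3 + 1
3 = 3 × 1 + 0
Continued fraction: [1; 3, 2, 1, 1, 3]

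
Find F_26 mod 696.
289

Matrix identity: Q^n = [[F_(n+1), F_n], [F_n, F_(n-1)]] with Q = [[1,1],[1,0]].
n = 26 = 11010₂. Square-and-multiply, entries mod 696:
Q^1 = [[1,1],[1,0]]
Q^3 = (Q^1)²·Q = [[3,2],[2,1]]
Q^6 = (Q^3)² = [[13,8],[8,5]]
Q^13 = (Q^6)²·Q = [[377,233],[233,144]]
Q^26 = (Q^13)² = [[146,289],[289,553]]
F_26 mod 696 = Q^26[0][1] = 289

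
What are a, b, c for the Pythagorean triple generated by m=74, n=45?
(3451, 6660, 7501)

Euclid's formula: a = m² - n², b = 2mn, c = m² + n²
m = 74, n = 45
a = 74² - 45² = 5476 - 2025 = 3451
b = 2 × 74 × 45 = 6660
c = 74² + 45² = 5476 + 2025 = 7501
Verification: 3451² + 6660² = 11909401 + 44355600 = 56265001 = 7501² ✓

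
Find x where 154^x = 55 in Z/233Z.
22

Baby-step giant-step with step n = ⌈√233⌉ = 16.
Baby steps 154^j mod 233 (j:value) for j=0..15: 0:1, 1:154, 2:183, 3:222, 4:170, 5:84, 6:121, 7:227, 8:8, 9:67, 10:66, 11:145, 12:195, 13:206, 14:36, 15:185.
Giant-step multiplier: 154^(-16) ≡ 154^(232-16) = 154^216 ≡ 142 (mod 233).
Giant steps γ_i = 55·142^i mod 233: γ_0=55, γ_1=121 (in table at j=6).
x = i·n + j = 1·16 + 6 = 22.
Check: 154^22 ≡ 55 (mod 233).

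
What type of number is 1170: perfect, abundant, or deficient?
abundant

Proper divisors of 1170: sum = 1 + 2 + 3 + 5 + 6 + 9 + 10 + 13 + ... + 195 + 234 + 390 + 585 (23 divisors) = 2106
Since 2106 > 1170, 1170 is abundant.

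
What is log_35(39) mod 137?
106

Baby-step giant-step with step n = ⌈√137⌉ = 12.
Baby steps 35^j mod 137 (j:value) for j=0..11: 0:1, 1:35, 2:129, 3:131, 4:64, 5:48, 6:36, 7:27, 8:123, 9:58, 10:112, 11:84.
Giant-step multiplier: 35^(-12) ≡ 35^(136-12) = 35^124 ≡ 87 (mod 137).
Giant steps γ_i = 39·87^i mod 137: γ_0=39, γ_1=105, γ_2=93, γ_3=8, γ_4=11, γ_5=135, γ_6=100, γ_7=69, γ_8=112 (in table at j=10).
x = i·n + j = 8·12 + 10 = 106.
Check: 35^106 ≡ 39 (mod 137).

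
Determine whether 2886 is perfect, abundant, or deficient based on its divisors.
abundant

Proper divisors of 2886: sum = 1 + 2 + 3 + 6 + 13 + 26 + 37 + 39 + 74 + 78 + 111 + 222 + 481 + 962 + 1443 = 3498
Since 3498 > 2886, 2886 is abundant.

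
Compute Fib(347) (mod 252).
89

Matrix identity: Q^n = [[F_(n+1), F_n], [F_n, F_(n-1)]] with Q = [[1,1],[1,0]].
n = 347 = 101011011₂. Square-and-multiply, entries mod 252:
Q^1 = [[1,1],[1,0]]
Q^2 = (Q^1)² = [[2,1],[1,1]]
Q^5 = (Q^2)²·Q = [[8,5],[5,3]]
Q^10 = (Q^5)² = [[89,55],[55,34]]
Q^21 = (Q^10)²·Q = [[71,110],[110,213]]
Q^43 = (Q^21)²·Q = [[249,5],[5,244]]
Q^86 = (Q^43)² = [[34,197],[197,89]]
Q^173 = (Q^86)²·Q = [[188,149],[149,39]]
Q^347 = (Q^173)²·Q = [[144,89],[89,55]]
F_347 mod 252 = Q^347[0][1] = 89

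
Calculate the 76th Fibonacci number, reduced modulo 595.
207

Matrix identity: Q^n = [[F_(n+1), F_n], [F_n, F_(n-1)]] with Q = [[1,1],[1,0]].
n = 76 = 1001100₂. Square-and-multiply, entries mod 595:
Q^1 = [[1,1],[1,0]]
Q^2 = (Q^1)² = [[2,1],[1,1]]
Q^4 = (Q^2)² = [[5,3],[3,2]]
Q^9 = (Q^4)²·Q = [[55,34],[34,21]]
Q^19 = (Q^9)²·Q = [[220,16],[16,204]]
Q^38 = (Q^19)² = [[461,239],[239,222]]
Q^76 = (Q^38)² = [[107,207],[207,495]]
F_76 mod 595 = Q^76[0][1] = 207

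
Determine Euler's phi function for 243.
162

243 = 3^5
φ(n) = n × ∏(1 - 1/p) for each prime p dividing n
φ(243) = 243 × (1 - 1/3) = 162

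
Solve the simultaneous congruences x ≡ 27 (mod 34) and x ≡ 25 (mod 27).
673

Using Chinese Remainder Theorem:
M = 34 × 27 = 918
M1 = 27, M2 = 34
y1 = 27^(-1) mod 34 = 29
y2 = 34^(-1) mod 27 = 4
x = (27×27×29 + 25×34×4) mod 918 = 673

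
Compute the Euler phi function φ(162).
54

162 = 2 × 3^4
φ(n) = n × ∏(1 - 1/p) for each prime p dividing n
φ(162) = 162 × (1 - 1/2) × (1 - 1/3) = 54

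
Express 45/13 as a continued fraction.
[3; 2, 6]

Euclidean algorithm steps:
45 = 3 × 13 + 6
13 = 2 × 6 + 1
6 = 6 × 1 + 0
Continued fraction: [3; 2, 6]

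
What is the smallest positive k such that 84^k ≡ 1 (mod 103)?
102

103 is prime, so ord(84) divides φ(103) = 102.
Divisors of 102: 1, 2, 3, 6, 17, 34, 51, 102.
Repeated squaring: 84^1 ≡ 84, 84^2 ≡ 52, 84^4 ≡ 26, 84^8 ≡ 58, 84^16 ≡ 68, 84^32 ≡ 92, 84^64 ≡ 18 (mod 103).
Test 84^d mod 103 for each divisor d in increasing order:
84^1 ≡ 84
84^2 ≡ 52
84^3 = 84^2·84^1 ≡ 42
84^6 = 84^4·84^2 ≡ 13
84^17 = 84^16·84^1 ≡ 47
84^34 = 84^32·84^2 ≡ 46
84^51 = 84^32·84^16·84^2·84^1 ≡ 102
84^102 = 84^64·84^32·84^4·84^2 ≡ 1  ← first divisor giving 1
The order is 102.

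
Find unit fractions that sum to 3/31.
1/11 + 1/171 + 1/58311

Greedy algorithm:
3/31: ceiling(31/3) = 11, use 1/11
2/341: ceiling(341/2) = 171, use 1/171
1/58311: ceiling(58311/1) = 58311, use 1/58311
Result: 3/31 = 1/11 + 1/171 + 1/58311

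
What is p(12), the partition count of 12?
77

p(n) counts ways to write n as a sum of positive integers (order ignored).
Euler's pentagonal recurrence: p(k) = p(k-1) + p(k-2) - p(k-5) - p(k-7) + p(k-12) + p(k-15) - ... (offsets j(3j∓1)/2, signs ++--, p(0)=1, p(<0)=0).
DP table for k = 0..11: p(0)=1, p(1)=1, p(2)=2, p(3)=3, p(4)=5, p(5)=7, p(6)=11, p(7)=15, p(8)=22, p(9)=30, p(10)=42, p(11)=56.
Final step: p(12) = p(11) + p(10) - p(7) - p(5) + p(0)
= 56 + 42 - 15 - 7 + 1
= 77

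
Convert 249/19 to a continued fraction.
[13; 9, 2]

Euclidean algorithm steps:
249 = 13 × 19 + 2
19 = 9 × 2 + 1
2 = 2 × 1 + 0
Continued fraction: [13; 9, 2]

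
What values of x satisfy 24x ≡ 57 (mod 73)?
x ≡ 48 (mod 73)

gcd(24, 73) = 1, which divides 57, so solutions exist.
Find 24^(-1) mod 73 by the extended Euclidean algorithm:
73 = 3 × 24 + 1  ⟹  1 = (1)·73 + (-3)·24
So (-3)·24 ≡ 1 (mod 73), i.e. 24^(-1) ≡ -3 ≡ 70 (mod 73).
x ≡ 70 × 57 = 3990 ≡ 48 (mod 73).
Check: 24 × 48 = 1152 ≡ 57 (mod 73).
Unique solution: x ≡ 48 (mod 73)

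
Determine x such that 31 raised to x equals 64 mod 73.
24

Baby-step giant-step with step n = ⌈√73⌉ = 9.
Baby steps 31^j mod 73 (j:value) for j=0..8: 0:1, 1:31, 2:12, 3:7, 4:71, 5:11, 6:49, 7:59, 8:4.
Giant-step multiplier: 31^(-9) ≡ 31^(72-9) = 31^63 ≡ 63 (mod 73).
Giant steps γ_i = 64·63^i mod 73: γ_0=64, γ_1=17, γ_2=49 (in table at j=6).
x = i·n + j = 2·9 + 6 = 24.
Check: 31^24 ≡ 64 (mod 73).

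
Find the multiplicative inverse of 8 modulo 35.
22

gcd(8, 35) = 1, so the inverse exists.
Extended Euclidean algorithm on (35, 8):
35 = 4 × 8 + 3  ⟹  3 = (1)·35 + (-4)·8
8 = 2 × 3 + 2  ⟹  2 = (-2)·35 + (9)·8
3 = 1 × 2 + 1  ⟹  1 = (3)·35 + (-13)·8
So (-13)·8 ≡ 1 (mod 35), i.e. 8^(-1) ≡ -13 ≡ 22 (mod 35).
Check: 8 × 22 = 176 ≡ 1 (mod 35)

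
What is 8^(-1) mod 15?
2

gcd(8, 15) = 1, so the inverse exists.
Extended Euclidean algorithm on (15, 8):
15 = 1 × 8 + 7  ⟹  7 = (1)·15 + (-1)·8
8 = 1 × 7 + 1  ⟹  1 = (-1)·15 + (2)·8
So (2)·8 ≡ 1 (mod 15), i.e. 8^(-1) ≡ 2 (mod 15).
Check: 8 × 2 = 16 ≡ 1 (mod 15)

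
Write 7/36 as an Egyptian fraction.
1/6 + 1/36

Greedy algorithm:
7/36: ceiling(36/7) = 6, use 1/6
1/36: ceiling(36/1) = 36, use 1/36
Result: 7/36 = 1/6 + 1/36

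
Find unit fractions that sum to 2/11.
1/6 + 1/66

Greedy algorithm:
2/11: ceiling(11/2) = 6, use 1/6
1/66: ceiling(66/1) = 66, use 1/66
Result: 2/11 = 1/6 + 1/66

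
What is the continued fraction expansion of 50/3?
[16; 1, 2]

Euclidean algorithm steps:
50 = 16 × 3 + 2
3 = 1 × 2 + 1
2 = 2 × 1 + 0
Continued fraction: [16; 1, 2]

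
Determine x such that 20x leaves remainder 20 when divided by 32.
x ≡ 1 (mod 8)

gcd(20, 32) = 4, which divides 20, so solutions exist.
Divide through by 4: 5x ≡ 5 (mod 8).
Find 5^(-1) mod 8 by the extended Euclidean algorithm:
8 = 1 × 5 + 3  ⟹  3 = (1)·8 + (-1)·5
5 = 1 × 3 + 2  ⟹  2 = (-1)·8 + (2)·5
3 = 1 × 2 + 1  ⟹  1 = (2)·8 + (-3)·5
So (-3)·5 ≡ 1 (mod 8), i.e. 5^(-1) ≡ -3 ≡ 5 (mod 8).
x ≡ 5 × 5 = 25 ≡ 1 (mod 8).
Check: 20 × 1 = 20 ≡ 20 (mod 32).
x ≡ 1 (mod 8), giving 4 solutions mod 32.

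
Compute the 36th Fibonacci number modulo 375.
102

Matrix identity: Q^n = [[F_(n+1), F_n], [F_n, F_(n-1)]] with Q = [[1,1],[1,0]].
n = 36 = 100100₂. Square-and-multiply, entries mod 375:
Q^1 = [[1,1],[1,0]]
Q^2 = (Q^1)² = [[2,1],[1,1]]
Q^4 = (Q^2)² = [[5,3],[3,2]]
Q^9 = (Q^4)²·Q = [[55,34],[34,21]]
Q^18 = (Q^9)² = [[56,334],[334,97]]
Q^36 = (Q^18)² = [[317,102],[102,215]]
F_36 mod 375 = Q^36[0][1] = 102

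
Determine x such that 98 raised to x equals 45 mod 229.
106

Baby-step giant-step with step n = ⌈√229⌉ = 16.
Baby steps 98^j mod 229 (j:value) for j=0..15: 0:1, 1:98, 2:215, 3:2, 4:196, 5:201, 6:4, 7:163, 8:173, 9:8, 10:97, 11:117, 12:16, 13:194, 14:5, 15:32.
Giant-step multiplier: 98^(-16) ≡ 98^(228-16) = 98^212 ≡ 193 (mod 229).
Giant steps γ_i = 45·193^i mod 229: γ_0=45, γ_1=212, γ_2=154, γ_3=181, γ_4=125, γ_5=80, γ_6=97 (in table at j=10).
x = i·n + j = 6·16 + 10 = 106.
Check: 98^106 ≡ 45 (mod 229).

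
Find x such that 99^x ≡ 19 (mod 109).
57

Baby-step giant-step with step n = ⌈√109⌉ = 11.
Baby steps 99^j mod 109 (j:value) for j=0..10: 0:1, 1:99, 2:100, 3:90, 4:81, 5:62, 6:34, 7:96, 8:21, 9:8, 10:29.
Giant-step multiplier: 99^(-11) ≡ 99^(108-11) = 99^97 ≡ 56 (mod 109).
Giant steps γ_i = 19·56^i mod 109: γ_0=19, γ_1=83, γ_2=70, γ_3=105, γ_4=103, γ_5=100 (in table at j=2).
x = i·n + j = 5·11 + 2 = 57.
Check: 99^57 ≡ 19 (mod 109).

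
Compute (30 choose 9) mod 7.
4

Using Lucas' theorem:
Write n=30 and k=9 in base 7:
n in base 7: [4, 2]
k in base 7: [1, 2]
C(30,9) mod 7 = ∏ C(n_i, k_i) mod 7
Digit binomials (mod 7): C(4,1) = 4; C(2,2) = 1
Product: 4 × 1 = 4 ≡ 4 (mod 7)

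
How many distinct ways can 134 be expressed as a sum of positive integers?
8149040695

p(n) counts ways to write n as a sum of positive integers (order ignored).
Euler's pentagonal recurrence: p(k) = p(k-1) + p(k-2) - p(k-5) - p(k-7) + p(k-12) + p(k-15) - ... (offsets j(3j∓1)/2, signs ++--, p(0)=1, p(<0)=0).
DP table for k = 0..133: p(0)=1, p(1)=1, p(2)=2, p(3)=3, p(4)=5, p(5)=7, p(6)=11, p(7)=15, p(8)=22, p(9)=30, p(10)=42, p(11)=56, p(12)=77, p(13)=101, p(14)=135, p(15)=176, p(16)=231, p(17)=297, p(18)=385, p(19)=490, p(20)=627, p(21)=792, p(22)=1002, p(23)=1255, p(24)=1575, p(25)=1958, p(26)=2436, p(27)=3010, p(28)=3718, p(29)=4565, p(30)=5604, p(31)=6842, p(32)=8349, p(33)=10143, p(34)=12310, p(35)=14883, p(36)=17977, p(37)=21637, p(38)=26015, p(39)=31185, p(40)=37338, p(41)=44583, p(42)=53174, p(43)=63261, p(44)=75175, p(45)=89134, p(46)=105558, p(47)=124754, p(48)=147273, p(49)=173525, p(50)=204226, p(51)=239943, p(52)=281589, p(53)=329931, p(54)=386155, p(55)=451276, p(56)=526823, p(57)=614154, p(58)=715220, p(59)=831820, p(60)=966467, p(61)=1121505, p(62)=1300156, p(63)=1505499, p(64)=1741630, p(65)=2012558, p(66)=2323520, p(67)=2679689, p(68)=3087735, p(69)=3554345, p(70)=4087968, p(71)=4697205, p(72)=5392783, p(73)=6185689, p(74)=7089500, p(75)=8118264, p(76)=9289091, p(77)=10619863, p(78)=12132164, p(79)=13848650, p(80)=15796476, p(81)=18004327, p(82)=20506255, p(83)=23338469, p(84)=26543660, p(85)=30167357, p(86)=34262962, p(87)=38887673, p(88)=44108109, p(89)=49995925, p(90)=56634173, p(91)=64112359, p(92)=72533807, p(93)=82010177, p(94)=92669720, p(95)=104651419, p(96)=118114304, p(97)=133230930, p(98)=150198136, p(99)=169229875, p(100)=190569292, p(101)=214481126, p(102)=241265379, p(103)=271248950, p(104)=304801365, p(105)=342325709, p(106)=384276336, p(107)=431149389, p(108)=483502844, p(109)=541946240, p(110)=607163746, p(111)=679903203, p(112)=761002156, p(113)=851376628, p(114)=952050665, p(115)=1064144451, p(116)=1188908248, p(117)=1327710076, p(118)=1482074143, p(119)=1653668665, p(120)=1844349560, p(121)=2056148051, p(122)=2291320912, p(123)=2552338241, p(124)=2841940500, p(125)=3163127352, p(126)=3519222692, p(127)=3913864295, p(128)=4351078600, p(129)=4835271870, p(130)=5371315400, p(131)=5964539504, p(132)=6620830889, p(133)=7346629512.
Final step: p(134) = p(133) + p(132) - p(129) - p(127) + p(122) + p(119) - p(112) - p(108) + p(99) + p(94) - p(83) - p(77) + p(64) + p(57) - p(42) - p(34) + p(17) + p(8)
= 7346629512 + 6620830889 - 4835271870 - 3913864295 + 2291320912 + 1653668665 - 761002156 - 483502844 + 169229875 + 92669720 - 23338469 - 10619863 + 1741630 + 614154 - 53174 - 12310 + 297 + 22
= 8149040695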